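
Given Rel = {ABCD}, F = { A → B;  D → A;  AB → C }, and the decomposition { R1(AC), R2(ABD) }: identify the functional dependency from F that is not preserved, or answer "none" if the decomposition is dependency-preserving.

A → B lies within R2.
D → A lies within R2.
AB → C: restricted closure across fragments reaches C.
Every dependency is enforceable on the fragments, so the decomposition is dependency-preserving.

none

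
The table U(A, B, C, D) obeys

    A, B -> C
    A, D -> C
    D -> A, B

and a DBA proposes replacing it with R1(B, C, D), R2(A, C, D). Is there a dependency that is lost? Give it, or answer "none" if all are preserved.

A, B -> C

Check A, B → C: no single fragment contains all of {A, B, C}, and the restricted closure of {A, B} across the fragments never reaches {C}.
A, D → C is preserved.
D → A, B is preserved.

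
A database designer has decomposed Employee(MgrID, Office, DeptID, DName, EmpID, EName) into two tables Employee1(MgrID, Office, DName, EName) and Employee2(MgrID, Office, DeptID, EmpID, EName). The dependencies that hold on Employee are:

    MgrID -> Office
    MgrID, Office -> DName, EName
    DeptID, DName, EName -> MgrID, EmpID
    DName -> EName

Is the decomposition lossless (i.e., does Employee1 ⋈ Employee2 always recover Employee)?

Yes

Common attributes: Employee1 ∩ Employee2 = {MgrID, Office, EName}.
Closure of {MgrID, Office, EName}: MgrID, Office → DName, EName applies, adding DName. So (MgrID, Office, EName)⁺ = {MgrID, Office, DName, EName}.
This closure contains every attribute of Employee1, so Employee1 ∩ Employee2 → Employee1. The join is lossless.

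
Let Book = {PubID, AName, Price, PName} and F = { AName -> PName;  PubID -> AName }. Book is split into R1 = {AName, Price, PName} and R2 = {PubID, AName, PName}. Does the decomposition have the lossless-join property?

Common attributes: R1 ∩ R2 = {AName, PName}.
No dependency enlarges {AName, PName}, so (AName, PName)⁺ = {AName, PName}.
The closure contains neither all of R1 = {AName, Price, PName} nor all of R2 = {PubID, AName, PName}, so the common attributes are not a superkey of either fragment. The join is lossy.

No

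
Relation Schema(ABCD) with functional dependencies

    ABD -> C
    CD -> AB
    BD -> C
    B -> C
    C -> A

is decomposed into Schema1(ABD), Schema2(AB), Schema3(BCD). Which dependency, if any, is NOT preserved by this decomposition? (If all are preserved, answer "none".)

Check C → A: no single fragment contains all of {AC}, and the restricted closure of {C} across the fragments never reaches {A}.
ABD → C is preserved.
CD → AB is preserved.
BD → C is preserved.
B → C is preserved.

C -> A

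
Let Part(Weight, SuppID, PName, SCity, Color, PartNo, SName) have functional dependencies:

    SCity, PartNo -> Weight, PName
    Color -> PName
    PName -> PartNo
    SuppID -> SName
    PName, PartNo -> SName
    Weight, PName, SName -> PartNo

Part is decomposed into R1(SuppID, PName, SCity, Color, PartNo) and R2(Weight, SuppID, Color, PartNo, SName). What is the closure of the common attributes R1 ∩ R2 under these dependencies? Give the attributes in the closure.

R1 ∩ R2 = {SuppID, Color, PartNo}.
Color → PName applies, adding PName
SuppID → SName applies, adding SName
Closure: {SuppID, PName, Color, PartNo, SName}.

SuppID, PName, Color, PartNo, SName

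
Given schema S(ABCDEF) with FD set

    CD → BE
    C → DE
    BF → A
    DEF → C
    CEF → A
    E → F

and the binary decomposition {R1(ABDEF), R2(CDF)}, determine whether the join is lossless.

No

Common attributes: R1 ∩ R2 = {DF}.
No dependency enlarges {DF}, so (DF)⁺ = {DF}.
The closure contains neither all of R1 = {ABDEF} nor all of R2 = {CDF}, so the common attributes are not a superkey of either fragment. The join is lossy.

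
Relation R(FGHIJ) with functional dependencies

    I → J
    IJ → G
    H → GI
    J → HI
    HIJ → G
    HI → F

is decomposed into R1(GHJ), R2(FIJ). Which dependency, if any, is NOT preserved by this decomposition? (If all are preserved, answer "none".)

none

I → J lies within R2.
IJ → G: restricted closure across fragments reaches G.
H → GI: restricted closure across fragments reaches GI.
J → HI: restricted closure across fragments reaches HI.
HIJ → G: restricted closure across fragments reaches G.
HI → F: restricted closure across fragments reaches F.
Every dependency is enforceable on the fragments, so the decomposition is dependency-preserving.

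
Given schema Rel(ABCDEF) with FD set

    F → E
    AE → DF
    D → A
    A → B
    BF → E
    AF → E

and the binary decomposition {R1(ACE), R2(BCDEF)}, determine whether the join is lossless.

Common attributes: R1 ∩ R2 = {CE}.
No dependency enlarges {CE}, so (CE)⁺ = {CE}.
The closure contains neither all of R1 = {ACE} nor all of R2 = {BCDEF}, so the common attributes are not a superkey of either fragment. The join is lossy.

No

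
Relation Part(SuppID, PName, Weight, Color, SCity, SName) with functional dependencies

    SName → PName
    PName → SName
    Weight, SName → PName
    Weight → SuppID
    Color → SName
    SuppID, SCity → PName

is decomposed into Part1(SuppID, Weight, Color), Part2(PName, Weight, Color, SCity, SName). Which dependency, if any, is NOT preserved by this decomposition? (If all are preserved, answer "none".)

Check SuppID, SCity → PName: no single fragment contains all of {SuppID, PName, SCity}, and the restricted closure of {SuppID, SCity} across the fragments never reaches {PName}.
SName → PName is preserved.
PName → SName is preserved.
Weight, SName → PName is preserved.
Weight → SuppID is preserved.
Color → SName is preserved.

SuppID, SCity → PName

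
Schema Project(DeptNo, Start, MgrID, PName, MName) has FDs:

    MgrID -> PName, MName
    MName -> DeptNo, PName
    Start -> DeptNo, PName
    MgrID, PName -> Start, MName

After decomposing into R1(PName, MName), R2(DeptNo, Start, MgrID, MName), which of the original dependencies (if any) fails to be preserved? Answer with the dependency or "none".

Start -> DeptNo, PName

Check Start → DeptNo, PName: no single fragment contains all of {DeptNo, Start, PName}, and the restricted closure of {Start} across the fragments never reaches {DeptNo, PName}.
MgrID → PName, MName is preserved.
MName → DeptNo, PName is preserved.
MgrID, PName → Start, MName is preserved.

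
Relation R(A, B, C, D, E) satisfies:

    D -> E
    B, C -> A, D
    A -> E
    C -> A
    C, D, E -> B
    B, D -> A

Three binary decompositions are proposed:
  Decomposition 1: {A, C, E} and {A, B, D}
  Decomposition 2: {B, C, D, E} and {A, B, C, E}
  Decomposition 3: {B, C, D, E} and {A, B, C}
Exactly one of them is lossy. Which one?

Decomposition 1: common = {A}, closure = {A, E} → lossy.
Decomposition 2: common = {B, C, E}, closure = {A, B, C, D, E} → lossless.
Decomposition 3: common = {B, C}, closure = {A, B, C, D, E} → lossless.

Decomposition 1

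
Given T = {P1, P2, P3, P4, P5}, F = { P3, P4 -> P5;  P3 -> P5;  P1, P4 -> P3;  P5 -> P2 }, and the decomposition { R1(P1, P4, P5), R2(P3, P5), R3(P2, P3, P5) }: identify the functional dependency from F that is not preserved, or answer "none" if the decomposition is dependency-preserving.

P1, P4 -> P3

Check P1, P4 → P3: no single fragment contains all of {P1, P3, P4}, and the restricted closure of {P1, P4} across the fragments never reaches {P3}.
P3, P4 → P5 is preserved.
P3 → P5 is preserved.
P5 → P2 is preserved.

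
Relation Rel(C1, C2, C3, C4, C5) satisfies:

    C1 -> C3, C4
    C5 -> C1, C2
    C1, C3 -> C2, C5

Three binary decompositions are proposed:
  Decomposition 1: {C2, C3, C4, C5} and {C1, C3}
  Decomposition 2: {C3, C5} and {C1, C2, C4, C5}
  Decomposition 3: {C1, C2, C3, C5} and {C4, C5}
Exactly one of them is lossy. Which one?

Decomposition 1

Decomposition 1: common = {C3}, closure = {C3} → lossy.
Decomposition 2: common = {C5}, closure = {C1, C2, C3, C4, C5} → lossless.
Decomposition 3: common = {C5}, closure = {C1, C2, C3, C4, C5} → lossless.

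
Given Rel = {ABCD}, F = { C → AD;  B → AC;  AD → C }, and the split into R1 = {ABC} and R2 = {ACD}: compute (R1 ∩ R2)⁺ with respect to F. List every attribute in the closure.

ACD

R1 ∩ R2 = {AC}.
C → AD applies, adding D
Closure: {ACD}.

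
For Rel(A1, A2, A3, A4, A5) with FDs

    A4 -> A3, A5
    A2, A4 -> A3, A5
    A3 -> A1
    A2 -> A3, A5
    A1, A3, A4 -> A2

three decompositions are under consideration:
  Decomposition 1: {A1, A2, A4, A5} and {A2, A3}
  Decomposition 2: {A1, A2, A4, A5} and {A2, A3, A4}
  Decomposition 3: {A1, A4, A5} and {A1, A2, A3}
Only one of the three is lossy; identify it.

Decomposition 3

Decomposition 1: common = {A2}, closure = {A1, A2, A3, A5} → lossless.
Decomposition 2: common = {A2, A4}, closure = {A1, A2, A3, A4, A5} → lossless.
Decomposition 3: common = {A1}, closure = {A1} → lossy.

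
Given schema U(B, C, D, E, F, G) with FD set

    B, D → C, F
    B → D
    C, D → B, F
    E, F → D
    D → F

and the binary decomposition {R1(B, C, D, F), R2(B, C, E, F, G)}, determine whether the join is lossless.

Common attributes: R1 ∩ R2 = {B, C, F}.
Closure of {B, C, F}: B → D applies, adding D. So (B, C, F)⁺ = {B, C, D, F}.
This closure contains every attribute of R1, so R1 ∩ R2 → R1. The join is lossless.

Yes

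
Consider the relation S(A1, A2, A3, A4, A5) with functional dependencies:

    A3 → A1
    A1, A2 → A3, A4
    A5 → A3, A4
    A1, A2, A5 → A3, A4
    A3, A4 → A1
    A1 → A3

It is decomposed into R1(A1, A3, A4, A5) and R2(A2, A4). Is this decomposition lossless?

No

Common attributes: R1 ∩ R2 = {A4}.
No dependency enlarges {A4}, so (A4)⁺ = {A4}.
The closure contains neither all of R1 = {A1, A3, A4, A5} nor all of R2 = {A2, A4}, so the common attributes are not a superkey of either fragment. The join is lossy.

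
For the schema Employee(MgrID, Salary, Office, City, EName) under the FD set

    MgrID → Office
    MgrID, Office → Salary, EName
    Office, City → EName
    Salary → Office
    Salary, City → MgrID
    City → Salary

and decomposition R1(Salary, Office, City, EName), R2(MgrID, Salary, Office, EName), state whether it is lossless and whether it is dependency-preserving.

Lossless test: (Salary, Office, EName)⁺ = {Salary, Office, EName}, which is a superkey of neither fragment — lossy.
Dependency preservation: the restricted closure of {Salary, City} across the fragments never reaches {MgrID}, so Salary, City → MgrID cannot be enforced without a join — not preserved.

lossy and not dependency-preserving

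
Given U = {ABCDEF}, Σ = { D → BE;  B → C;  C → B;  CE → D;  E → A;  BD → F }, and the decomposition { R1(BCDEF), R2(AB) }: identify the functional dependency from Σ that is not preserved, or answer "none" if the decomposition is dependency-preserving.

Check E → A: no single fragment contains all of {AE}, and the restricted closure of {E} across the fragments never reaches {A}.
D → BE is preserved.
B → C is preserved.
C → B is preserved.
CE → D is preserved.
BD → F is preserved.

E → A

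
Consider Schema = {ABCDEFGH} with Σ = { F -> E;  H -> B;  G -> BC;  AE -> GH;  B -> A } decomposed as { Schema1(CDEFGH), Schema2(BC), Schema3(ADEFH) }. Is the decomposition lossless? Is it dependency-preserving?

lossy and not dependency-preserving

Lossless test (chase): Rows 1 and 3 agree on H; apply H→B and equate their B entries. Rows 1 and 3 agree on B; apply B→A and equate their A entries. Rows 1 and 3 agree on AE; apply AE→GH and equate their GH entries. Rows 1 and 3 agree on G; apply G→BC and equate their BC entries. No row becomes fully distinguished — the join is lossy.
Dependency preservation: the restricted closure of {H} across the fragments never reaches {B}, so H → B cannot be enforced without a join — not preserved.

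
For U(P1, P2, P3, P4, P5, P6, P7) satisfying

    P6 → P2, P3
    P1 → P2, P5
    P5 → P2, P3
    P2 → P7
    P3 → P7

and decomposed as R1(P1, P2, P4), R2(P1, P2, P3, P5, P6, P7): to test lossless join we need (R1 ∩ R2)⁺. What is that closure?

R1 ∩ R2 = {P1, P2}.
P1 → P2, P5 applies, adding P5
P5 → P2, P3 applies, adding P3
P2 → P7 applies, adding P7
Closure: {P1, P2, P3, P5, P7}.

P1, P2, P3, P5, P7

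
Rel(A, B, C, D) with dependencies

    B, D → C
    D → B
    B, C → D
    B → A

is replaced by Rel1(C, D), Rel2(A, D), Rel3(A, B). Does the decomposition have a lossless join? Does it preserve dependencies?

Lossless test (chase): Rows 1 and 2 agree on D; apply D→B and equate their B entries. Rows 1 and 2 agree on B; apply B→A and equate their A entries. Rows 1 and 2 agree on B, D; apply B, D→C and equate their C entries. No row becomes fully distinguished — the join is lossy.
Dependency preservation: the restricted closure of {D} across the fragments never reaches {B}, so D → B cannot be enforced without a join — not preserved.

lossy and not dependency-preserving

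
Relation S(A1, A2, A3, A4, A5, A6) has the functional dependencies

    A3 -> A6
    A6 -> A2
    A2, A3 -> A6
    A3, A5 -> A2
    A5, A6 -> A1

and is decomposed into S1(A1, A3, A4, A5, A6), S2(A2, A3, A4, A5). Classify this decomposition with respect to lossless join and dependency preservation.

lossless but not dependency-preserving

Lossless test: (A3, A4, A5)⁺ = {A1, A2, A3, A4, A5, A6}, which contains all of one fragment — lossless.
Dependency preservation: the restricted closure of {A6} across the fragments never reaches {A2}, so A6 → A2 cannot be enforced without a join — not preserved.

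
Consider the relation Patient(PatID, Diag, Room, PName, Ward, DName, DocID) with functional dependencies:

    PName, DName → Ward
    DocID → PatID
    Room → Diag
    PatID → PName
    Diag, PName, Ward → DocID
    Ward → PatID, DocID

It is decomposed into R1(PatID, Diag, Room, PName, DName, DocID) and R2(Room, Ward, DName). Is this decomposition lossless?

No

Common attributes: R1 ∩ R2 = {Room, DName}.
Closure of {Room, DName}: Room → Diag applies, adding Diag. So (Room, DName)⁺ = {Diag, Room, DName}.
The closure contains neither all of R1 = {PatID, Diag, Room, PName, DName, DocID} nor all of R2 = {Room, Ward, DName}, so the common attributes are not a superkey of either fragment. The join is lossy.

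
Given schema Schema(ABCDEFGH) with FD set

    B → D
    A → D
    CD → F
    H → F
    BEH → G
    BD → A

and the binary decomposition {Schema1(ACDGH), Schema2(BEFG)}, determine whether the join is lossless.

No

Common attributes: Schema1 ∩ Schema2 = {G}.
No dependency enlarges {G}, so (G)⁺ = {G}.
The closure contains neither all of Schema1 = {ACDGH} nor all of Schema2 = {BEFG}, so the common attributes are not a superkey of either fragment. The join is lossy.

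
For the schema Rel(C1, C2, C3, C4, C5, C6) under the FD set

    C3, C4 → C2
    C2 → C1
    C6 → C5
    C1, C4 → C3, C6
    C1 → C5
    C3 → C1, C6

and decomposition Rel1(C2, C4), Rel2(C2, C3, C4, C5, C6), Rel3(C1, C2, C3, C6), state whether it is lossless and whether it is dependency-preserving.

Lossless test (chase): Rows 1 and 2 agree on C2; apply C2→C1 and equate their C1 entries. Rows 1 and 3 agree on C2; apply C2→C1 and equate their C1 entries. Rows 2 and 3 agree on C6; apply C6→C5 and equate their C5 entries. Rows 1 and 2 agree on C1, C4; apply C1, C4→C3, C6 and equate their C3, C6 entries. Rows 1 and 2 agree on C1; apply C1→C5 and equate their C5 entries. Row 1 is now all distinguished symbols — the join is lossless.
Dependency preservation: the restricted closure of {C1, C4} across the fragments never reaches {C3, C6}, so C1, C4 → C3, C6 cannot be enforced without a join — not preserved.

lossless but not dependency-preserving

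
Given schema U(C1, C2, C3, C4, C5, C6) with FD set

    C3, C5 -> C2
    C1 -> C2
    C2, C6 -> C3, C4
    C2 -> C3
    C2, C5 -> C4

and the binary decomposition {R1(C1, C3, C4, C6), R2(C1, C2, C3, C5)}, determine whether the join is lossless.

Common attributes: R1 ∩ R2 = {C1, C3}.
Closure of {C1, C3}: C1 → C2 applies, adding C2. So (C1, C3)⁺ = {C1, C2, C3}.
The closure contains neither all of R1 = {C1, C3, C4, C6} nor all of R2 = {C1, C2, C3, C5}, so the common attributes are not a superkey of either fragment. The join is lossy.

No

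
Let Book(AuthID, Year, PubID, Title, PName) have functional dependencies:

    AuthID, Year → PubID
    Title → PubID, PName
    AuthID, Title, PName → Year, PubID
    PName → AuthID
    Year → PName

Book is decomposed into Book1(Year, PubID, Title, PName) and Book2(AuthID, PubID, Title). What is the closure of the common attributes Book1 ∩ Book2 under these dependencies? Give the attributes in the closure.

AuthID, Year, PubID, Title, PName

Book1 ∩ Book2 = {PubID, Title}.
Title → PubID, PName applies, adding PName
PName → AuthID applies, adding AuthID
AuthID, Title, PName → Year, PubID applies, adding Year
Closure: {AuthID, Year, PubID, Title, PName}.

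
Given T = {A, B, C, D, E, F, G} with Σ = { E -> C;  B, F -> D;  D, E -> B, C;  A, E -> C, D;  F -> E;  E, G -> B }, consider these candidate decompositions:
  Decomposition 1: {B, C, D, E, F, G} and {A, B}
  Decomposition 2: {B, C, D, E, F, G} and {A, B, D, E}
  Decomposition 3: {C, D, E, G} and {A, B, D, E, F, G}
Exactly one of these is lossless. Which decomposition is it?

Decomposition 1: common = {B}, closure = {B} → lossy.
Decomposition 2: common = {B, D, E}, closure = {B, C, D, E} → lossy.
Decomposition 3: common = {D, E, G}, closure = {B, C, D, E, G} → lossless.

Decomposition 3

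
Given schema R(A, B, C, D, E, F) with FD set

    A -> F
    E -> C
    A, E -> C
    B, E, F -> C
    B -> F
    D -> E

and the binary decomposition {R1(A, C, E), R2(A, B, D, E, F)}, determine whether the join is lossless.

Yes

Common attributes: R1 ∩ R2 = {A, E}.
Closure of {A, E}: A → F applies, adding F; E → C applies, adding C. So (A, E)⁺ = {A, C, E, F}.
This closure contains every attribute of R1, so R1 ∩ R2 → R1. The join is lossless.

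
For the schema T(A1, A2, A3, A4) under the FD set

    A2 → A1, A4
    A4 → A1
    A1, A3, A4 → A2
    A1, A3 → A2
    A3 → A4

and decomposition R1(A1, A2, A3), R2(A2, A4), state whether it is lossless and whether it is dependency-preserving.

Lossless test: (A2)⁺ = {A1, A2, A4}, which contains all of one fragment — lossless.
Dependency preservation: the restricted closure of {A4} across the fragments never reaches {A1}, so A4 → A1 cannot be enforced without a join — not preserved.

lossless but not dependency-preserving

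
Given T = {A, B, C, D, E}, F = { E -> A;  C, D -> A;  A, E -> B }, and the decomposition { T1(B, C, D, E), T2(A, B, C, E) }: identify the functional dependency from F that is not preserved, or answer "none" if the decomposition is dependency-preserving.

C, D -> A

Check C, D → A: no single fragment contains all of {A, C, D}, and the restricted closure of {C, D} across the fragments never reaches {A}.
E → A is preserved.
A, E → B is preserved.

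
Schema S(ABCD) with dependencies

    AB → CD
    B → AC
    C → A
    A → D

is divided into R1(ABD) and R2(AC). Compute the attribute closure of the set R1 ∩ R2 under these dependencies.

AD

R1 ∩ R2 = {A}.
A → D applies, adding D
Closure: {AD}.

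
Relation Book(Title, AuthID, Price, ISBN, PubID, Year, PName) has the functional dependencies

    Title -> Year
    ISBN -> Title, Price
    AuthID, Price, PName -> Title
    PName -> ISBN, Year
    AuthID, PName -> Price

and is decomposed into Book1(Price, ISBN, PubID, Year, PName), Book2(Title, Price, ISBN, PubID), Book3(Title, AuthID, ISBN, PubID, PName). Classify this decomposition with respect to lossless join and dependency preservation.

Lossless test (chase): Rows 2 and 3 agree on Title; apply Title→Year and equate their Year entries. Rows 1 and 2 agree on ISBN; apply ISBN→Title, Price and equate their Title, Price entries. Rows 1 and 3 agree on ISBN; apply ISBN→Title, Price and equate their Title, Price entries. Rows 1 and 3 agree on PName; apply PName→ISBN, Year and equate their ISBN, Year entries. Row 3 is now all distinguished symbols — the join is lossless.
Dependency preservation: the restricted closure of {Title} across the fragments never reaches {Year}, so Title → Year cannot be enforced without a join — not preserved.

lossless but not dependency-preserving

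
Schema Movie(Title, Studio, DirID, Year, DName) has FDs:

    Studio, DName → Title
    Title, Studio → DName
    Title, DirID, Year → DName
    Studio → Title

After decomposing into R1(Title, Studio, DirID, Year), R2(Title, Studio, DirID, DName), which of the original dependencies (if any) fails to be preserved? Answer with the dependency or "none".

Title, DirID, Year → DName

Check Title, DirID, Year → DName: no single fragment contains all of {Title, DirID, Year, DName}, and the restricted closure of {Title, DirID, Year} across the fragments never reaches {DName}.
Studio, DName → Title is preserved.
Title, Studio → DName is preserved.
Studio → Title is preserved.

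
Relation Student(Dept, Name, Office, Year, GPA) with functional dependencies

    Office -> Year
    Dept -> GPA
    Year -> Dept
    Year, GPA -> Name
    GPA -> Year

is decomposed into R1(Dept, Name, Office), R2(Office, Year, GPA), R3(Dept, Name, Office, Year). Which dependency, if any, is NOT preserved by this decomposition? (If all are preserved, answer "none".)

Office → Year lies within R2.
Dept → GPA: restricted closure across fragments reaches GPA.
Year → Dept lies within R3.
Year, GPA → Name: restricted closure across fragments reaches Name.
GPA → Year lies within R2.
Every dependency is enforceable on the fragments, so the decomposition is dependency-preserving.

none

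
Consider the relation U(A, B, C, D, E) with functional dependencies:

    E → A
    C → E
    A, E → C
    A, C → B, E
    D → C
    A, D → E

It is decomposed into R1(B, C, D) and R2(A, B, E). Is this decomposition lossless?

No

Common attributes: R1 ∩ R2 = {B}.
No dependency enlarges {B}, so (B)⁺ = {B}.
The closure contains neither all of R1 = {B, C, D} nor all of R2 = {A, B, E}, so the common attributes are not a superkey of either fragment. The join is lossy.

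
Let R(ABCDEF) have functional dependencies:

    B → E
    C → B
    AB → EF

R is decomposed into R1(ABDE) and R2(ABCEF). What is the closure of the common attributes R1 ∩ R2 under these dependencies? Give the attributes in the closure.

ABEF

R1 ∩ R2 = {ABE}.
AB → EF applies, adding F
Closure: {ABEF}.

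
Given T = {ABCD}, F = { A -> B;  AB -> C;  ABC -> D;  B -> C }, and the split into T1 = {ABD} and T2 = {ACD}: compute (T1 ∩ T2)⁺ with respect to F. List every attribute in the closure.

T1 ∩ T2 = {AD}.
A → B applies, adding B
AB → C applies, adding C
Closure: {ABCD}.

ABCD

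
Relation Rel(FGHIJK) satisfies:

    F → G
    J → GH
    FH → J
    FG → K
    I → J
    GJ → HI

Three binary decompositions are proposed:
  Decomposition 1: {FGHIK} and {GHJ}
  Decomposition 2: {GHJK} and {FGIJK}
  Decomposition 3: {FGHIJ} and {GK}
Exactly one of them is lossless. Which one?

Decomposition 1: common = {GH}, closure = {GH} → lossy.
Decomposition 2: common = {GJK}, closure = {GHIJK} → lossless.
Decomposition 3: common = {G}, closure = {G} → lossy.

Decomposition 2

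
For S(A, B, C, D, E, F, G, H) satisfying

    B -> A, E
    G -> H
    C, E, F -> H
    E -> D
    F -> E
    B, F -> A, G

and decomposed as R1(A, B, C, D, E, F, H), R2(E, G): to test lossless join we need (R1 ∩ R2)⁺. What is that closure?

D, E

R1 ∩ R2 = {E}.
E → D applies, adding D
Closure: {D, E}.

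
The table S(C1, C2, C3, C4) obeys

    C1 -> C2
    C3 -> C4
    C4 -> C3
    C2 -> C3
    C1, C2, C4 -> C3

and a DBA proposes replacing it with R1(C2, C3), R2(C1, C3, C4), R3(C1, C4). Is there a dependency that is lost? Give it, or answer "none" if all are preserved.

Check C1 → C2: no single fragment contains all of {C1, C2}, and the restricted closure of {C1} across the fragments never reaches {C2}.
C3 → C4 is preserved.
C4 → C3 is preserved.
C2 → C3 is preserved.
C1, C2, C4 → C3 is preserved.

C1 -> C2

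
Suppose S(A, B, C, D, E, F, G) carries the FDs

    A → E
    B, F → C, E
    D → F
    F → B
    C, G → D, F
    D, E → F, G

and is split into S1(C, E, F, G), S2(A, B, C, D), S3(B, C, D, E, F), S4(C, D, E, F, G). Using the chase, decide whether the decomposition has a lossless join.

Chase test. Columns are A, B, C, D, E, F, G; row i has aⱼ where attribute j ∈ Si, else bᵢⱼ.
Initial tableau (one row per fragment):
  row 1: b11 b12 a3 b14 a5 a6 a7
  row 2: a1 a2 a3 a4 b25 b26 b27
  row 3: b31 a2 a3 a4 a5 a6 b37
  row 4: b41 b42 a3 a4 a5 a6 a7
Rows 2 and 3 agree on D; apply D→F and equate their F entries.
Rows 1 and 2 agree on F; apply F→B and equate their B entries.
Rows 1 and 4 agree on F; apply F→B and equate their B entries.
Rows 1 and 4 agree on C, G; apply C, G→D, F and equate their D, F entries.
Rows 1 and 3 agree on D, E; apply D, E→F, G and equate their F, G entries.
Rows 1 and 2 agree on B, F; apply B, F→C, E and equate their C, E entries.
Rows 1 and 2 agree on D, E; apply D, E→F, G and equate their F, G entries.
Row 2 is now all distinguished symbols — the join is lossless.

Yes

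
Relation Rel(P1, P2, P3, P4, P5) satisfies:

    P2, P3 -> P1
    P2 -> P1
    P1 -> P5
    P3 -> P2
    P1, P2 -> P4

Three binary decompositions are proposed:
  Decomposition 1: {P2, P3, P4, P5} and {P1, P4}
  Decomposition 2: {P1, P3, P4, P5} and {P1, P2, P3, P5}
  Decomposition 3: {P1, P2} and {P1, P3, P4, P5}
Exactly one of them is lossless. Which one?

Decomposition 1: common = {P4}, closure = {P4} → lossy.
Decomposition 2: common = {P1, P3, P5}, closure = {P1, P2, P3, P4, P5} → lossless.
Decomposition 3: common = {P1}, closure = {P1, P5} → lossy.

Decomposition 2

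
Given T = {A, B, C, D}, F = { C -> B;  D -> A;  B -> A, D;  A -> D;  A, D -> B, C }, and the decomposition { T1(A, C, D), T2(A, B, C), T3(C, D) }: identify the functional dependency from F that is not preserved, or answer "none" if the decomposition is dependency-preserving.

none

C → B lies within T2.
D → A lies within T1.
B → A, D: restricted closure across fragments reaches A, D.
A → D lies within T1.
A, D → B, C: restricted closure across fragments reaches B, C.
Every dependency is enforceable on the fragments, so the decomposition is dependency-preserving.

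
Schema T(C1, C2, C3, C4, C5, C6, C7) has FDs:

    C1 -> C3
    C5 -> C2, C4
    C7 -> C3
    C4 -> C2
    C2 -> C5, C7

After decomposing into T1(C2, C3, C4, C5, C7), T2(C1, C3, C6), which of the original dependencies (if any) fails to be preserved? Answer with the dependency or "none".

none

C1 → C3 lies within T2.
C5 → C2, C4 lies within T1.
C7 → C3 lies within T1.
C4 → C2 lies within T1.
C2 → C5, C7 lies within T1.
Every dependency is enforceable on the fragments, so the decomposition is dependency-preserving.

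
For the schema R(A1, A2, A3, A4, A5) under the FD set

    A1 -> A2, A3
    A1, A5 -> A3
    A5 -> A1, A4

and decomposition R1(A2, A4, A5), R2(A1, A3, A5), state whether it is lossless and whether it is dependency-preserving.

Lossless test: (A5)⁺ = {A1, A2, A3, A4, A5}, which contains all of one fragment — lossless.
Dependency preservation: the restricted closure of {A1} across the fragments never reaches {A2, A3}, so A1 → A2, A3 cannot be enforced without a join — not preserved.

lossless but not dependency-preserving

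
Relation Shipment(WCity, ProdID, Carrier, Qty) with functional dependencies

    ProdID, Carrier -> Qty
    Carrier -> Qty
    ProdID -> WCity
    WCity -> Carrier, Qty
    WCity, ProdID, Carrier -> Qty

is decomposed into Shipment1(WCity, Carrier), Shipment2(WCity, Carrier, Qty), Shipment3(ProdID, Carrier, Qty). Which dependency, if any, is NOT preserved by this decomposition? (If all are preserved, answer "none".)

Check ProdID → WCity: no single fragment contains all of {WCity, ProdID}, and the restricted closure of {ProdID} across the fragments never reaches {WCity}.
ProdID, Carrier → Qty is preserved.
Carrier → Qty is preserved.
WCity → Carrier, Qty is preserved.
WCity, ProdID, Carrier → Qty is preserved.

ProdID -> WCity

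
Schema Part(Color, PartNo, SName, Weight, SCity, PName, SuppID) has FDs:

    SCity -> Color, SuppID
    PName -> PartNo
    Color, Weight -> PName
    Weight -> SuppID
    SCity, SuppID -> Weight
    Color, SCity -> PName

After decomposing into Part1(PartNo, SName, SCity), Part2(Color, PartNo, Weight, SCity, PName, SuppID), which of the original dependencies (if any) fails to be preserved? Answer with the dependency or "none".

none

SCity → Color, SuppID lies within Part2.
PName → PartNo lies within Part2.
Color, Weight → PName lies within Part2.
Weight → SuppID lies within Part2.
SCity, SuppID → Weight lies within Part2.
Color, SCity → PName lies within Part2.
Every dependency is enforceable on the fragments, so the decomposition is dependency-preserving.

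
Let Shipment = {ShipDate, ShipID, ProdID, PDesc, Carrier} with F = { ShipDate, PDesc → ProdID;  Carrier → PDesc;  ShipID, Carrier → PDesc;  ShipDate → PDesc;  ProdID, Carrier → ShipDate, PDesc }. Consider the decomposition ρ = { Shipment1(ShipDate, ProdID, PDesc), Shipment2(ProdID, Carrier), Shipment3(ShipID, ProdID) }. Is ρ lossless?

No

Chase test. Columns are ShipDate, ShipID, ProdID, PDesc, Carrier; row i has aⱼ where attribute j ∈ Shipmenti, else bᵢⱼ.
Initial tableau (one row per fragment):
  row 1: a1 b12 a3 a4 b15
  row 2: b21 b22 a3 b24 a5
  row 3: b31 a2 a3 b34 b35
No row becomes fully distinguished — the join is lossy.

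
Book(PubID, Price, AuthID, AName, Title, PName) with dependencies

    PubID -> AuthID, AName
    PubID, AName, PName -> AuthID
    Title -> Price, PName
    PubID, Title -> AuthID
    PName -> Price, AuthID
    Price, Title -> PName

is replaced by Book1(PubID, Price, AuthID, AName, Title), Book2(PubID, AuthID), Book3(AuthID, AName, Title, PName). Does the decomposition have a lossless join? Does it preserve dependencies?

lossless but not dependency-preserving

Lossless test (chase): Rows 1 and 2 agree on PubID; apply PubID→AuthID, AName and equate their AuthID, AName entries. Rows 1 and 3 agree on Title; apply Title→Price, PName and equate their Price, PName entries. Row 1 is now all distinguished symbols — the join is lossless.
Dependency preservation: the restricted closure of {PName} across the fragments never reaches {Price, AuthID}, so PName → Price, AuthID cannot be enforced without a join — not preserved.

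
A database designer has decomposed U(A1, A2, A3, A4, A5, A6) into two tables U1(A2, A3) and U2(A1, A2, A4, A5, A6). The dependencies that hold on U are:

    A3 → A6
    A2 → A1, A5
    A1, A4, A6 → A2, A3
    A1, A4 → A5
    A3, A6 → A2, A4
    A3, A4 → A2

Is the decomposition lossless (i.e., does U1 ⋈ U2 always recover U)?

Common attributes: U1 ∩ U2 = {A2}.
Closure of {A2}: A2 → A1, A5 applies, adding A1, A5. So (A2)⁺ = {A1, A2, A5}.
The closure contains neither all of U1 = {A2, A3} nor all of U2 = {A1, A2, A4, A5, A6}, so the common attributes are not a superkey of either fragment. The join is lossy.

No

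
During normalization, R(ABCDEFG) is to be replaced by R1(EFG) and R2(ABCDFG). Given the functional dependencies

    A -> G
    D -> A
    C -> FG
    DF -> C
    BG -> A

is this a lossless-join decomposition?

Common attributes: R1 ∩ R2 = {FG}.
No dependency enlarges {FG}, so (FG)⁺ = {FG}.
The closure contains neither all of R1 = {EFG} nor all of R2 = {ABCDFG}, so the common attributes are not a superkey of either fragment. The join is lossy.

No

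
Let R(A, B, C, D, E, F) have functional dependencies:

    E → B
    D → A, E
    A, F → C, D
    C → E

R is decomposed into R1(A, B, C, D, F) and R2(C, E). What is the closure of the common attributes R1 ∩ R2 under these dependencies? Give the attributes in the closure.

B, C, E

R1 ∩ R2 = {C}.
C → E applies, adding E
E → B applies, adding B
Closure: {B, C, E}.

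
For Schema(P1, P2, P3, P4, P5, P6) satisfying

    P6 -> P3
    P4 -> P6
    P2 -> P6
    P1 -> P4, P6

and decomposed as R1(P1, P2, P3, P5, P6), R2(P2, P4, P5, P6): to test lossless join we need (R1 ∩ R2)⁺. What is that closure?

P2, P3, P5, P6

R1 ∩ R2 = {P2, P5, P6}.
P6 → P3 applies, adding P3
Closure: {P2, P3, P5, P6}.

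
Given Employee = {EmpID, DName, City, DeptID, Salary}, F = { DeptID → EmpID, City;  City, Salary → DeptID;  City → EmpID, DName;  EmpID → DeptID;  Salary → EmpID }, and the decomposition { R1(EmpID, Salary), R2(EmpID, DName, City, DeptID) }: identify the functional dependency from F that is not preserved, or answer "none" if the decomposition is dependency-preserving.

DeptID → EmpID, City lies within R2.
City, Salary → DeptID: restricted closure across fragments reaches DeptID.
City → EmpID, DName lies within R2.
EmpID → DeptID lies within R2.
Salary → EmpID lies within R1.
Every dependency is enforceable on the fragments, so the decomposition is dependency-preserving.

none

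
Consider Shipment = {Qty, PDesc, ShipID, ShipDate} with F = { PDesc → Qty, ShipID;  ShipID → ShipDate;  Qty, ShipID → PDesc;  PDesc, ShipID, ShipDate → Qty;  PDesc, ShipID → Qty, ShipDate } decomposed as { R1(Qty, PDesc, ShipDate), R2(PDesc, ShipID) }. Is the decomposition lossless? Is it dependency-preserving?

lossless but not dependency-preserving

Lossless test: (PDesc)⁺ = {Qty, PDesc, ShipID, ShipDate}, which contains all of one fragment — lossless.
Dependency preservation: the restricted closure of {ShipID} across the fragments never reaches {ShipDate}, so ShipID → ShipDate cannot be enforced without a join — not preserved.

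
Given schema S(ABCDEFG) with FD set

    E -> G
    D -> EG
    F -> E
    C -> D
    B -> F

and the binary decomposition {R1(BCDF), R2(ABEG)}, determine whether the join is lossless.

No

Common attributes: R1 ∩ R2 = {B}.
Closure of {B}: B → F applies, adding F; F → E applies, adding E; E → G applies, adding G. So (B)⁺ = {BEFG}.
The closure contains neither all of R1 = {BCDF} nor all of R2 = {ABEG}, so the common attributes are not a superkey of either fragment. The join is lossy.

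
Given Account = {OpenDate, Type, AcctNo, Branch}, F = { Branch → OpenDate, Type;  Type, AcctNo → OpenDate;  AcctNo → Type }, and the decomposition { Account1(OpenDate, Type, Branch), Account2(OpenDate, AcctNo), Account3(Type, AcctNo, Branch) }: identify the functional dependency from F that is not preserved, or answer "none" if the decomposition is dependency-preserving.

none

Branch → OpenDate, Type lies within Account1.
Type, AcctNo → OpenDate: restricted closure across fragments reaches OpenDate.
AcctNo → Type lies within Account3.
Every dependency is enforceable on the fragments, so the decomposition is dependency-preserving.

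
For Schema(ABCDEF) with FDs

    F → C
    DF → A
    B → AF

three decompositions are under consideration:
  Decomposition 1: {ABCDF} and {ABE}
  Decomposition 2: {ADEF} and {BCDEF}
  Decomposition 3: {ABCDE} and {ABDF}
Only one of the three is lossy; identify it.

Decomposition 1: common = {AB}, closure = {ABCF} → lossy.
Decomposition 2: common = {DEF}, closure = {ACDEF} → lossless.
Decomposition 3: common = {ABD}, closure = {ABCDF} → lossless.

Decomposition 1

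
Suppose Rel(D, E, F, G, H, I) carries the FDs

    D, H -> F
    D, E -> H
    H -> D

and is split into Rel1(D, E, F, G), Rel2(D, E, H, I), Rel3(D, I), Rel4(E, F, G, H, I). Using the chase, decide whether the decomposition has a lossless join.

Chase test. Columns are D, E, F, G, H, I; row i has aⱼ where attribute j ∈ Reli, else bᵢⱼ.
Initial tableau (one row per fragment):
  row 1: a1 a2 a3 a4 b15 b16
  row 2: a1 a2 b23 b24 a5 a6
  row 3: a1 b32 b33 b34 b35 a6
  row 4: b41 a2 a3 a4 a5 a6
Rows 1 and 2 agree on D, E; apply D, E→H and equate their H entries.
Rows 1 and 4 agree on H; apply H→D and equate their D entries.
Rows 1 and 2 agree on D, H; apply D, H→F and equate their F entries.
Row 4 is now all distinguished symbols — the join is lossless.

Yes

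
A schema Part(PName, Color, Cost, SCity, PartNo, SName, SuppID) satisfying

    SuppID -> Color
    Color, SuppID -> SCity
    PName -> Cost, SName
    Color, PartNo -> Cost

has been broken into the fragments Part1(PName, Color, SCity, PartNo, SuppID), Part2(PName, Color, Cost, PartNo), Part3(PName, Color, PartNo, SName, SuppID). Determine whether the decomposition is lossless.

Yes

Chase test. Columns are PName, Color, Cost, SCity, PartNo, SName, SuppID; row i has aⱼ where attribute j ∈ Parti, else bᵢⱼ.
Initial tableau (one row per fragment):
  row 1: a1 a2 b13 a4 a5 b16 a7
  row 2: a1 a2 a3 b24 a5 b26 b27
  row 3: a1 a2 b33 b34 a5 a6 a7
Rows 1 and 3 agree on Color, SuppID; apply Color, SuppID→SCity and equate their SCity entries.
Rows 1 and 2 agree on PName; apply PName→Cost, SName and equate their Cost, SName entries.
Rows 1 and 3 agree on PName; apply PName→Cost, SName and equate their Cost, SName entries.
Row 1 is now all distinguished symbols — the join is lossless.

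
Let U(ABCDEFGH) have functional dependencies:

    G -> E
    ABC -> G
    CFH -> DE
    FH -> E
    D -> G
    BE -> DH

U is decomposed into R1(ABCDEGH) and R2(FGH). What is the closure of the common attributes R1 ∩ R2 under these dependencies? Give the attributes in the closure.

R1 ∩ R2 = {GH}.
G → E applies, adding E
Closure: {EGH}.

EGH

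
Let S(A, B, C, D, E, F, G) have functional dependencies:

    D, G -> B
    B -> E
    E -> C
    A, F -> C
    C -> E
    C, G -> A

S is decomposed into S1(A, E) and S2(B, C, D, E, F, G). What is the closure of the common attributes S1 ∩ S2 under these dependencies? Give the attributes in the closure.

S1 ∩ S2 = {E}.
E → C applies, adding C
Closure: {C, E}.

C, E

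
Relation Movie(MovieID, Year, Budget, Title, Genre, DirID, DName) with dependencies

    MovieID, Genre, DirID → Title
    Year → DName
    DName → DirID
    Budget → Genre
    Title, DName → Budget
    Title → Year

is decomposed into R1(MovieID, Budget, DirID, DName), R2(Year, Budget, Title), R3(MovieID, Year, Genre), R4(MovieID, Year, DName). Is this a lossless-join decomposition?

Chase test. Columns are MovieID, Year, Budget, Title, Genre, DirID, DName; row i has aⱼ where attribute j ∈ Ri, else bᵢⱼ.
Initial tableau (one row per fragment):
  row 1: a1 b12 a3 b14 b15 a6 a7
  row 2: b21 a2 a3 a4 b25 b26 b27
  row 3: a1 a2 b33 b34 a5 b36 b37
  row 4: a1 a2 b43 b44 b45 b46 a7
Rows 2 and 3 agree on Year; apply Year→DName and equate their DName entries.
Rows 2 and 4 agree on Year; apply Year→DName and equate their DName entries.
Rows 1 and 2 agree on DName; apply DName→DirID and equate their DirID entries.
Rows 1 and 3 agree on DName; apply DName→DirID and equate their DirID entries.
Rows 1 and 4 agree on DName; apply DName→DirID and equate their DirID entries.
Rows 1 and 2 agree on Budget; apply Budget→Genre and equate their Genre entries.
No row becomes fully distinguished — the join is lossy.

No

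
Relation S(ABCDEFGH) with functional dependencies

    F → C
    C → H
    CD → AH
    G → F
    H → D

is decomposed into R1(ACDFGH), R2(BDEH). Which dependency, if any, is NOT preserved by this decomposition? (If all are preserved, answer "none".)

none

F → C lies within R1.
C → H lies within R1.
CD → AH lies within R1.
G → F lies within R1.
H → D lies within R1.
Every dependency is enforceable on the fragments, so the decomposition is dependency-preserving.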